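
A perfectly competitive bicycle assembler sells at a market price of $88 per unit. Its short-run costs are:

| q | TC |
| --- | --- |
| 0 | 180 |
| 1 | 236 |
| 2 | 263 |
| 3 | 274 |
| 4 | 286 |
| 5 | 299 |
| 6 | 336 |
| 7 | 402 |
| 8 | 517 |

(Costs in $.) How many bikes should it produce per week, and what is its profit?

q = 7; profit = $214

Compute π = P·q − TC at each output: q=0: -180; q=1: -148; q=2: -87; q=3: -10; q=4: 66; q=5: 141; q=6: 192; q=7: 214; q=8: 187.
Profit is maximized at q = 7. AVC there is 222/7 = $31.71 ≤ P, so producing beats shutting down (which would give -$180).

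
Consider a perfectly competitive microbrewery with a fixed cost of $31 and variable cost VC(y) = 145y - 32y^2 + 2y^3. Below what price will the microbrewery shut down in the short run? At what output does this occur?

$17 per unit, at y = 8

The firm shuts down when price falls below the minimum of average variable cost. AVC = VC/y = 145 - 32y + 2y^2.
dAVC/dy = -32 + 4y = 0 gives y = 8. min AVC = 145 - 32·8 + 2·8^2 = 17.
So the shutdown price is $17.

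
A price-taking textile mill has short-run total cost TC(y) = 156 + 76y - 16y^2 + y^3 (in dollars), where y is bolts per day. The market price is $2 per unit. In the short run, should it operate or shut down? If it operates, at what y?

Strip out fixed cost: VC = 76y - 16y^2 + y^3. Then AVC = 76 - 16y + y^2 and MC = 76 - 32y + 3y^2.
AVC is minimized where dAVC/dy = -16 + 2y = 0, at y = 8; min AVC = 76 - 16·8 + 8^2 = $12.
Since P = $2 < min AVC = $12, price fails to cover variable cost at any output.
Shutting down limits the loss to fixed cost, $156.

Shut down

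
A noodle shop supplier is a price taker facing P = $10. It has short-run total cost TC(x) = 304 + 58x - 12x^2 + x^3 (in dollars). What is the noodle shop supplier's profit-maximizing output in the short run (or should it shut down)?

Shut down

From TC, MC = TC'(x) = 58 - 24x + 3x^2 and AVC = VC/x = 58 - 12x + x^2.
AVC is minimized where dAVC/dx = -12 + 2x = 0, at x = 6; min AVC = 58 - 12·6 + 6^2 = $22.
P = $10 lies below min AVC = $22; no output level covers variable cost.
Shutting down limits the loss to fixed cost, $304.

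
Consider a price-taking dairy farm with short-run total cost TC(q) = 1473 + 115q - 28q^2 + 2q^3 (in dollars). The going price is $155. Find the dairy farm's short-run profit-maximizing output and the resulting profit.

AVC = 115 - 28q + 2q^2 has its minimum $17 at q = 7; price $155 clears that bar, so the firm operates.
MC = 115 - 56q + 6q^2. Setting P = MC and taking the root on the rising branch gives q* = 10.
TR = 155·10 = 1550. TC = 1473 + 350 = 1823. Profit = 1550 − 1823 = -$273.
That loss of $273 beats the $1473 the firm would lose by shutting down; producing recovers $1200 of fixed cost.

Profit = -$273 at q = 10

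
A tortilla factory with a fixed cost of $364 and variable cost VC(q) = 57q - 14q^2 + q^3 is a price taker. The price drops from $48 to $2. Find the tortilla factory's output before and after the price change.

AVC = 57 - 14q + q^2, minimized at q = 7 where min AVC = $8. MC = 57 - 28q + 3q^2.
At P = $48 ≥ min AVC, set P = MC on the rising branch: q = 9.
At P = $2 < min AVC = $8, price no longer covers variable cost at any output, so the firm shuts down: q = 0.

Output falls from 9 to 0 (the firm shuts down)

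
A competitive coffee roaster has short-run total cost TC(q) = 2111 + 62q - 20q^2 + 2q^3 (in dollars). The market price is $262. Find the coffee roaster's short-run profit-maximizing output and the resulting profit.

AVC = 62 - 20q + 2q^2 has its minimum $12 at q = 5; price $262 clears that bar, so the firm operates.
With MC = 62 - 40q + 6q^2, P = MC on the upward-sloping part at q* = 10.
TR = 262·10 = 2620. TC = 2111 + 620 = 2731. Profit = 2620 − 2731 = -$111.
That loss of $111 beats the $2111 the firm would lose by shutting down; producing recovers $2000 of fixed cost.

Profit = -$111 at q = 10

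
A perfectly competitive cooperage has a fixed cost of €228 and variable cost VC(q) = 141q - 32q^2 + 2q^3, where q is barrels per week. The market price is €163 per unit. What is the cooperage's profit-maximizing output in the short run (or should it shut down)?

From TC, MC = TC'(q) = 141 - 64q + 6q^2 and AVC = VC/q = 141 - 32q + 2q^2.
AVC is minimized where dAVC/dq = -32 + 4q = 0, at q = 8; min AVC = 141 - 32·8 + 2·8^2 = €13.
Since P = €163 ≥ min AVC = €13, price covers variable cost and the firm should produce.
P = MC gives -22 - 64q + 6q^2 = 0, with roots -1/3 and 11. Take the larger (rising MC): q* = 11.
Check: AVC at q = 11 is €31 ≤ P, so revenue covers variable cost.
Profit = P·q − TC = 163·11 − 569 = €1224.

Produce at q = 11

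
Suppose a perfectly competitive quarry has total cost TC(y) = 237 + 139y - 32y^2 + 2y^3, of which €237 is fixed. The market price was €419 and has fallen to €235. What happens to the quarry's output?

Output falls from 14 to 12

AVC = 139 - 32y + 2y^2, minimized at y = 8 where min AVC = €11. MC = 139 - 64y + 6y^2.
At P = €419 ≥ min AVC, set P = MC on the rising branch: y = 14.
At P = €235 ≥ min AVC, set P = MC: y = 12. The firm stays open but cuts output.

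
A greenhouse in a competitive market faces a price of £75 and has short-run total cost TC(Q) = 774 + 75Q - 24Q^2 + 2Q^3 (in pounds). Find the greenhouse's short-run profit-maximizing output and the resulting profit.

AVC = 75 - 24Q + 2Q^2; min AVC = £3 at Q = 6. Since P = £75 ≥ min AVC, the firm produces.
With MC = 75 - 48Q + 6Q^2, P = MC on the upward-sloping part at Q* = 8.
TR = 75·8 = 600. TC = 774 + 88 = 862. Profit = 600 − 862 = -£262.
By producing, the firm covers all variable cost plus £512 of fixed cost; shutting down would lose the full £774.

Profit = -£262 at Q = 8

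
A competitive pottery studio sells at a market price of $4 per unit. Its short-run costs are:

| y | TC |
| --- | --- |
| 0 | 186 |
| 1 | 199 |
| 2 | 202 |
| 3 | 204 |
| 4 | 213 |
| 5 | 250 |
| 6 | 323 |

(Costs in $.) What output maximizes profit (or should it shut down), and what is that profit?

y = 0 (shut down); profit = -$186

Compute π = P·y − TC at each output: y=0: -186; y=1: -195; y=2: -194; y=3: -192; y=4: -197; y=5: -230; y=6: -299.
Profit is highest at y = 0. Equivalently, the lowest AVC in the table is 18/3 ≈ $6 at y = 3, and P = $4 falls below it — price never covers variable cost, so the firm shuts down and loses only its fixed cost.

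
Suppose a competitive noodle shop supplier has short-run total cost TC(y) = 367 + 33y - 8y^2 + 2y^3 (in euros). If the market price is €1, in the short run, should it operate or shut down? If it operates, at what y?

Strip out fixed cost: VC = 33y - 8y^2 + 2y^3. Then AVC = 33 - 8y + 2y^2 and MC = 33 - 16y + 6y^2.
The AVC parabola has its vertex at y = 8/4 = 2, where AVC = 33 - 8·2 + 2·2^2 = €25.
Since P = €1 < min AVC = €25, price fails to cover variable cost at any output.
Shutting down limits the loss to fixed cost, €367.

Shut down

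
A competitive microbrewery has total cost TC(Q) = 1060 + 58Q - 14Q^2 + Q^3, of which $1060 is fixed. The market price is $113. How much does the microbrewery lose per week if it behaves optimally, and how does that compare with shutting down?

AVC = 58 - 14Q + Q^2; min AVC = $9 at Q = 7. Since P = $113 ≥ min AVC, the firm produces.
MC = 58 - 28Q + 3Q^2. Setting P = MC and taking the root on the rising branch gives Q* = 11.
TR = 113·11 = 1243. TC = 1060 + 275 = 1335. Profit = 1243 − 1335 = -$92.
By producing, the firm covers all variable cost plus $968 of fixed cost; shutting down would lose the full $1060.

Profit = -$92 at Q = 11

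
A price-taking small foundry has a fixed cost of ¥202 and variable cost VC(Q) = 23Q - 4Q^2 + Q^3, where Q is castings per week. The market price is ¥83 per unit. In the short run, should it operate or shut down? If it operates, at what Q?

Produce at Q = 6

Strip out fixed cost: VC = 23Q - 4Q^2 + Q^3. Then AVC = 23 - 4Q + Q^2 and MC = 23 - 8Q + 3Q^2.
The AVC parabola has its vertex at Q = 4/2 = 2, where AVC = 23 - 4·2 + 2^2 = ¥19.
Since P = ¥83 ≥ min AVC = ¥19, price covers variable cost and the firm should produce.
Solving P = MC: -60 - 8Q + 3Q^2 = 0 ⇒ Q = -10/3 or 6. On the upward-sloping branch, Q* = 6.
Check: AVC at Q = 6 is ¥35 ≤ P, so revenue covers variable cost.
Profit = P·Q − TC = 83·6 − 412 = ¥86.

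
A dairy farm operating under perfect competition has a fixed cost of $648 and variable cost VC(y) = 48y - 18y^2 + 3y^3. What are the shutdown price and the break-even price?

AVC = 48 - 18y + 3y^2; minimized at y = 3, giving min AVC = $21. That is the shutdown price.
ATC = 648/y + 48 - 18y + 3y^2. Setting dATC/dy = −648/y^2 − 18 + 6y = 0 gives y = 6 (since 6·6^3 − 18·6^2 = 648).
min ATC = 648/6 + 48 − 18·6 + 3·6^2 = $156. That is the break-even price.
For $21 ≤ P < $156 the firm produces at a loss; below $21 it shuts down.

Shutdown price = $21; break-even price = $156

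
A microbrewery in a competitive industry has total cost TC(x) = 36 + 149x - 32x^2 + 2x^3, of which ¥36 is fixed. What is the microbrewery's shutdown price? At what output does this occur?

¥21 per unit, at x = 8

The firm shuts down when price falls below the minimum of average variable cost. AVC = VC/x = 149 - 32x + 2x^2.
dAVC/dx = -32 + 4x = 0 gives x = 8. min AVC = 149 - 32·8 + 2·8^2 = 21.
For P < ¥21 the firm produces nothing.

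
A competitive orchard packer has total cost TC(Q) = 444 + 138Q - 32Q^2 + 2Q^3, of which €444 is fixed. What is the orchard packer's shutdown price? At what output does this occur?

Short-run supply begins at min AVC. From VC = 138Q - 32Q^2 + 2Q^3, AVC = 138 - 32Q + 2Q^2.
At the minimum of AVC, MC = AVC. MC = 138 - 64Q + 6Q^2; setting MC = AVC gives 4Q^2 - 32Q = 0, so Q = 8. min AVC = 10.
So the shutdown price is €10.

€10 per unit, at Q = 8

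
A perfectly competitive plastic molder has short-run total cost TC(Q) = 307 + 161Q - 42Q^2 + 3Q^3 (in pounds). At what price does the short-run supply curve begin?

The firm shuts down when price falls below the minimum of average variable cost. AVC = VC/Q = 161 - 42Q + 3Q^2.
At the minimum of AVC, MC = AVC. MC = 161 - 84Q + 9Q^2; setting MC = AVC gives 6Q^2 - 42Q = 0, so Q = 7. min AVC = 14.
For P < £14 the firm produces nothing.

£14 per unit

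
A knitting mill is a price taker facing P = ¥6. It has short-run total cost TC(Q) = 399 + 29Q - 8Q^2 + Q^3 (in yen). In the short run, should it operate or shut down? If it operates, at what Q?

From TC, MC = TC'(Q) = 29 - 16Q + 3Q^2 and AVC = VC/Q = 29 - 8Q + Q^2.
The AVC parabola has its vertex at Q = 8/2 = 4, where AVC = 29 - 8·4 + 4^2 = ¥13.
With P < min AVC (¥6 < ¥13), every unit sold adds to the loss.
Best response: produce nothing and absorb the ¥399 fixed cost.

Shut down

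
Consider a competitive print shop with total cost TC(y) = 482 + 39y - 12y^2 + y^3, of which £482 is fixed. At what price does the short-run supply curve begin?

The shutdown price is the minimum of AVC. VC = 39y - 12y^2 + y^3, so AVC = 39 - 12y + y^2.
At the minimum of AVC, MC = AVC. MC = 39 - 24y + 3y^2; setting MC = AVC gives 2y^2 - 12y = 0, so y = 6. min AVC = 3.
The firm shuts down for any P below £3.

£3 per unit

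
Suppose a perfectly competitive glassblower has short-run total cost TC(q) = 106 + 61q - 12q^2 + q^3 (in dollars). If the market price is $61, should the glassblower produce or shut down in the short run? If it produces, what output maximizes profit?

Produce at q = 8

Strip out fixed cost: VC = 61q - 12q^2 + q^3. Then AVC = 61 - 12q + q^2 and MC = 61 - 24q + 3q^2.
AVC hits its minimum where MC = AVC, at q = 6, giving min AVC = 61 - 12·6 + 6^2 = $25.
P = $61 exceeds min AVC = $25, so the firm stays open.
P = MC gives -24q + 3q^2 = 0, with roots 0 and 8. Take the larger (rising MC): q* = 8.
Check: AVC at q = 8 is $29 ≤ P, so revenue covers variable cost.
Profit = P·q − TC = 61·8 − 338 = $150.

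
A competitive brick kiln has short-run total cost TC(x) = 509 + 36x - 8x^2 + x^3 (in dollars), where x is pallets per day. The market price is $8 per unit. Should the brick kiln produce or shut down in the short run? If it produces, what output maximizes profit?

Shut down

Variable cost is VC = 36x - 8x^2 + x^3, so AVC = VC/x = 36 - 8x + x^2 and MC = dTC/dx = 36 - 16x + 3x^2.
AVC is minimized where dAVC/dx = -8 + 2x = 0, at x = 4; min AVC = 36 - 8·4 + 4^2 = $20.
With P < min AVC ($8 < $20), every unit sold adds to the loss.
The firm minimizes its loss by shutting down and losing only its fixed cost of $509.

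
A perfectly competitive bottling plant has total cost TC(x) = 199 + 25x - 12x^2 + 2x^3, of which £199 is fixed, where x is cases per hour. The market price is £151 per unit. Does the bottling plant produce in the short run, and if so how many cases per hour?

Produce at x = 7

From TC, MC = TC'(x) = 25 - 24x + 6x^2 and AVC = VC/x = 25 - 12x + 2x^2.
AVC hits its minimum where MC = AVC, at x = 3, giving min AVC = 25 - 12·3 + 2·3^2 = £7.
Because £151 ≥ £7, revenue can cover variable cost; the firm operates.
Set P = MC: 151 = 25 - 24x + 6x^2 → -126 - 24x + 6x^2 = 0. The roots are x = -3 and x = 7; the profit-maximizing output is on the rising part of MC, so x* = 7.
Check: AVC at x = 7 is £39 ≤ P, so revenue covers variable cost.
Profit = P·x − TC = 151·7 − 472 = £585.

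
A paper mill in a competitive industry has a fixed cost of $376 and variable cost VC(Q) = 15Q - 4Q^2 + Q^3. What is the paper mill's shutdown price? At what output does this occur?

$11 per unit, at Q = 2

The shutdown price is the minimum of AVC. VC = 15Q - 4Q^2 + Q^3, so AVC = 15 - 4Q + Q^2.
At the minimum of AVC, MC = AVC. MC = 15 - 8Q + 3Q^2; setting MC = AVC gives 2Q^2 - 4Q = 0, so Q = 2. min AVC = 11.
So the shutdown price is $11.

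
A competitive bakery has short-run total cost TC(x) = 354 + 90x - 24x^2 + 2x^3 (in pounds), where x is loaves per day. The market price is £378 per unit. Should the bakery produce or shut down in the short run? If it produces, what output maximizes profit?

Produce at x = 12

From TC, MC = TC'(x) = 90 - 48x + 6x^2 and AVC = VC/x = 90 - 24x + 2x^2.
The AVC parabola has its vertex at x = 24/4 = 6, where AVC = 90 - 24·6 + 2·6^2 = £18.
P = £378 exceeds min AVC = £18, so the firm stays open.
Solving P = MC: -288 - 48x + 6x^2 = 0 ⇒ x = -4 or 12. On the upward-sloping branch, x* = 12.
Check: AVC at x = 12 is £90 ≤ P, so revenue covers variable cost.
Profit = P·x − TC = 378·12 − 1434 = £3102.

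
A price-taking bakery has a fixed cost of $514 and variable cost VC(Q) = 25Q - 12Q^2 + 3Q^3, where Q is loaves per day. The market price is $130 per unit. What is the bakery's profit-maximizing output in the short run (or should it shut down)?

Produce at Q = 5

Variable cost is VC = 25Q - 12Q^2 + 3Q^3, so AVC = VC/Q = 25 - 12Q + 3Q^2 and MC = dTC/dQ = 25 - 24Q + 9Q^2.
The AVC parabola has its vertex at Q = 12/6 = 2, where AVC = 25 - 12·2 + 3·2^2 = $13.
Since P = $130 ≥ min AVC = $13, price covers variable cost and the firm should produce.
P = MC gives -105 - 24Q + 9Q^2 = 0, with roots -7/3 and 5. Take the larger (rising MC): Q* = 5.
Check: AVC at Q = 5 is $40 ≤ P, so revenue covers variable cost.
Profit = P·Q − TC = 130·5 − 714 = -$64, a loss, but smaller than the $514 fixed cost the firm would lose by shutting down.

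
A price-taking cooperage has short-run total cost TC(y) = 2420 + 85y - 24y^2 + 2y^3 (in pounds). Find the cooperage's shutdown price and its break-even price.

Shutdown price = £13; break-even price = £283

Shutdown price = min AVC. AVC = 85 - 24y + 2y^2, with vertex at y = 6 and minimum £13.
ATC = 2420/y + 85 - 24y + 2y^2. Setting dATC/dy = −2420/y^2 − 24 + 4y = 0 gives y = 11 (since 4·11^3 − 24·11^2 = 2420).
min ATC = 2420/11 + 85 − 24·11 + 2·11^2 = £283. That is the break-even price.
Between these two prices the firm operates at a loss; above £283 it earns a profit.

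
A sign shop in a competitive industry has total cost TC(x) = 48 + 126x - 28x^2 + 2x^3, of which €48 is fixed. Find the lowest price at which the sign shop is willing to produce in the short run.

€28 per unit

The shutdown price is the minimum of AVC. VC = 126x - 28x^2 + 2x^3, so AVC = 126 - 28x + 2x^2.
At the minimum of AVC, MC = AVC. MC = 126 - 56x + 6x^2; setting MC = AVC gives 4x^2 - 28x = 0, so x = 7. min AVC = 28.
So the shutdown price is €28.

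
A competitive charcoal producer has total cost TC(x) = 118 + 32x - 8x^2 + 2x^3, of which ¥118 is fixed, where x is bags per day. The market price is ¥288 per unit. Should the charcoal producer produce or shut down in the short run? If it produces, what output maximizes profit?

Produce at x = 8

From TC, MC = TC'(x) = 32 - 16x + 6x^2 and AVC = VC/x = 32 - 8x + 2x^2.
AVC is minimized where dAVC/dx = -8 + 4x = 0, at x = 2; min AVC = 32 - 8·2 + 2·2^2 = ¥24.
Since P = ¥288 ≥ min AVC = ¥24, price covers variable cost and the firm should produce.
P = MC gives -256 - 16x + 6x^2 = 0, with roots -16/3 and 8. Take the larger (rising MC): x* = 8.
Check: AVC at x = 8 is ¥96 ≤ P, so revenue covers variable cost.
Profit = P·x − TC = 288·8 − 886 = ¥1418.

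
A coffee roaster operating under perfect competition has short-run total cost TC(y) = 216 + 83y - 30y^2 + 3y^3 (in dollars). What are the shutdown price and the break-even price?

Shutdown price = min AVC. AVC = 83 - 30y + 3y^2, with vertex at y = 5 and minimum $8.
ATC = 216/y + 83 - 30y + 3y^2. Setting dATC/dy = −216/y^2 − 30 + 6y = 0 gives y = 6 (since 6·6^3 − 30·6^2 = 216).
min ATC = 216/6 + 83 − 30·6 + 3·6^2 = $47. That is the break-even price.
Between these two prices the firm operates at a loss; above $47 it earns a profit.

Shutdown price = $8; break-even price = $47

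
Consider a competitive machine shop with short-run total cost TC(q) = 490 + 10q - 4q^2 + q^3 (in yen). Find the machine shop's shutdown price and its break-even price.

AVC = 10 - 4q + q^2; minimized at q = 2, giving min AVC = ¥6. That is the shutdown price.
ATC = 490/q + 10 - 4q + q^2. Setting dATC/dq = −490/q^2 − 4 + 2q = 0 gives q = 7 (since 2·7^3 − 4·7^2 = 490).
min ATC = 490/7 + 10 − 4·7 + 7^2 = ¥101. That is the break-even price.
For ¥6 ≤ P < ¥101 the firm produces at a loss; below ¥6 it shuts down.

Shutdown price = ¥6; break-even price = ¥101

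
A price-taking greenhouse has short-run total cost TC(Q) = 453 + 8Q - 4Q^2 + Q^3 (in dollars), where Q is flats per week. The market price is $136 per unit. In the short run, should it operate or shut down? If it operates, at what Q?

Strip out fixed cost: VC = 8Q - 4Q^2 + Q^3. Then AVC = 8 - 4Q + Q^2 and MC = 8 - 8Q + 3Q^2.
The AVC parabola has its vertex at Q = 4/2 = 2, where AVC = 8 - 4·2 + 2^2 = $4.
P = $136 exceeds min AVC = $4, so the firm stays open.
Solving P = MC: -128 - 8Q + 3Q^2 = 0 ⇒ Q = -16/3 or 8. On the upward-sloping branch, Q* = 8.
Check: AVC at Q = 8 is $40 ≤ P, so revenue covers variable cost.
Profit = P·Q − TC = 136·8 − 773 = $315.

Produce at Q = 8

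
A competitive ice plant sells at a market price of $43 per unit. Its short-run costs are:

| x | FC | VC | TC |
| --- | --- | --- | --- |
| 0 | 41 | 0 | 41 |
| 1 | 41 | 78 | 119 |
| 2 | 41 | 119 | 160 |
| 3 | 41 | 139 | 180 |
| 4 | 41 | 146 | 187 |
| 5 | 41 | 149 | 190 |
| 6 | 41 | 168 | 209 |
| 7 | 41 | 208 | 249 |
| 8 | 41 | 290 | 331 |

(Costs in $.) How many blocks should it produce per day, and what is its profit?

x = 7; profit = $52

Compute π = P·x − TC at each output: x=0: -41; x=1: -76; x=2: -74; x=3: -51; x=4: -15; x=5: 25; x=6: 49; x=7: 52; x=8: 13.
Profit is maximized at x = 7. AVC there is 208/7 = $29.71 ≤ P, so producing beats shutting down (which would give -$41).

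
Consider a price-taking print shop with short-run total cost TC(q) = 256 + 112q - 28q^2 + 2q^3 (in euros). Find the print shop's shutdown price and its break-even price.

Shutdown price = €14; break-even price = €48

Shutdown price = min AVC. AVC = 112 - 28q + 2q^2, with vertex at q = 7 and minimum €14.
ATC = 256/q + 112 - 28q + 2q^2. Setting dATC/dq = −256/q^2 − 28 + 4q = 0 gives q = 8 (since 4·8^3 − 28·8^2 = 256).
min ATC = 256/8 + 112 − 28·8 + 2·8^2 = €48. That is the break-even price.
For €14 ≤ P < €48 the firm produces at a loss; below €14 it shuts down.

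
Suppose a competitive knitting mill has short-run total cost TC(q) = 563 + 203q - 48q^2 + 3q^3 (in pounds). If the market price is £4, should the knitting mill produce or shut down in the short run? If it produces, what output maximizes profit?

From TC, MC = TC'(q) = 203 - 96q + 9q^2 and AVC = VC/q = 203 - 48q + 3q^2.
AVC hits its minimum where MC = AVC, at q = 8, giving min AVC = 203 - 48·8 + 3·8^2 = £11.
Since P = £4 < min AVC = £11, price fails to cover variable cost at any output.
Best response: produce nothing and absorb the £563 fixed cost.

Shut down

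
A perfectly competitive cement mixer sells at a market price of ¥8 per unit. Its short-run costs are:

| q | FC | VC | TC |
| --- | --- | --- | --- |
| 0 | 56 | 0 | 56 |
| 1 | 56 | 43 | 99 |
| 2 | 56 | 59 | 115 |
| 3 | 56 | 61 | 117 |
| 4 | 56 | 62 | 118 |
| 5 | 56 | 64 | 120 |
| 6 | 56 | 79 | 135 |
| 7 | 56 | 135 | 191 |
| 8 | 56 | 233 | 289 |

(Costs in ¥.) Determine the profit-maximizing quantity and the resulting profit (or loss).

q = 0 (shut down); profit = -¥56

Profit at each row (π = 8q − TC): q=0: -56; q=1: -91; q=2: -99; q=3: -93; q=4: -86; q=5: -80; q=6: -87; q=7: -135; q=8: -225.
Profit is highest at q = 0. Equivalently, the lowest AVC in the table is 64/5 ≈ ¥12.80 at q = 5, and P = ¥8 falls below it — price never covers variable cost, so the firm shuts down and loses only its fixed cost.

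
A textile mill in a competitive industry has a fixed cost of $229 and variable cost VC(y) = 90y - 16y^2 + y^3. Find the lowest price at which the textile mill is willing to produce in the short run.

$26 per unit

The shutdown price is the minimum of AVC. VC = 90y - 16y^2 + y^3, so AVC = 90 - 16y + y^2.
dAVC/dy = -16 + 2y = 0 gives y = 8. min AVC = 90 - 16·8 + 8^2 = 26.
The firm shuts down for any P below $26.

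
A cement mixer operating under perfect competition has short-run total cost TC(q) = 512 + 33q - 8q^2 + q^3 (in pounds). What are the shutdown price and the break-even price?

Shutdown price = £17; break-even price = £97

AVC = 33 - 8q + q^2; minimized at q = 4, giving min AVC = £17. That is the shutdown price.
ATC = 512/q + 33 - 8q + q^2. Setting dATC/dq = −512/q^2 − 8 + 2q = 0 gives q = 8 (since 2·8^3 − 8·8^2 = 512).
min ATC = 512/8 + 33 − 8·8 + 8^2 = £97. That is the break-even price.
For £17 ≤ P < £97 the firm produces at a loss; below £17 it shuts down.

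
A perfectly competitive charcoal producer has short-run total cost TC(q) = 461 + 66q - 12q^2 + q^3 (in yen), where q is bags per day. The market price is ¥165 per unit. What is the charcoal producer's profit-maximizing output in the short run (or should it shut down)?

Strip out fixed cost: VC = 66q - 12q^2 + q^3. Then AVC = 66 - 12q + q^2 and MC = 66 - 24q + 3q^2.
AVC is minimized where dAVC/dq = -12 + 2q = 0, at q = 6; min AVC = 66 - 12·6 + 6^2 = ¥30.
Because ¥165 ≥ ¥30, revenue can cover variable cost; the firm operates.
P = MC gives -99 - 24q + 3q^2 = 0, with roots -3 and 11. Take the larger (rising MC): q* = 11.
Check: AVC at q = 11 is ¥55 ≤ P, so revenue covers variable cost.
Profit = P·q − TC = 165·11 − 1066 = ¥749.

Produce at q = 11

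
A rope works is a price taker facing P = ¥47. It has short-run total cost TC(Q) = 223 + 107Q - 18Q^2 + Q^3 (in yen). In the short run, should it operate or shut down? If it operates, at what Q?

From TC, MC = TC'(Q) = 107 - 36Q + 3Q^2 and AVC = VC/Q = 107 - 18Q + Q^2.
AVC hits its minimum where MC = AVC, at Q = 9, giving min AVC = 107 - 18·9 + 9^2 = ¥26.
P = ¥47 exceeds min AVC = ¥26, so the firm stays open.
P = MC gives 60 - 36Q + 3Q^2 = 0, with roots 2 and 10. Take the larger (rising MC): Q* = 10.
Check: AVC at Q = 10 is ¥27 ≤ P, so revenue covers variable cost.
Profit = P·Q − TC = 47·10 − 493 = -¥23, a loss, but smaller than the ¥223 fixed cost the firm would lose by shutting down.

Produce at Q = 10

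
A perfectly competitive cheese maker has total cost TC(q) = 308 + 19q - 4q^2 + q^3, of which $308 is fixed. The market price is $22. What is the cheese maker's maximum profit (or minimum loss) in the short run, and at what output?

Profit = -$290 at q = 3

AVC = 19 - 4q + q^2; min AVC = $15 at q = 2. Since P = $22 ≥ min AVC, the firm produces.
MC = 19 - 8q + 3q^2. Setting P = MC and taking the root on the rising branch gives q* = 3.
TR = 22·3 = 66. TC = 308 + 48 = 356. Profit = 66 − 356 = -$290.
Shutting down would mean losing the fixed cost of $308, so operating at a loss of $290 is better by $18.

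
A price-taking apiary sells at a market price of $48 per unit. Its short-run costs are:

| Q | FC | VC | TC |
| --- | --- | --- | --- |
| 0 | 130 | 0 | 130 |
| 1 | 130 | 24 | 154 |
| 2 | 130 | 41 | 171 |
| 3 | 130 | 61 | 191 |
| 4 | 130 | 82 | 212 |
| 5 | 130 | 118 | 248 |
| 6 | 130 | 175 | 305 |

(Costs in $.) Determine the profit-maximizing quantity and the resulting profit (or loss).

Q = 5; profit = -$8

Profit at each row (π = 48Q − TC): Q=0: -130; Q=1: -106; Q=2: -75; Q=3: -47; Q=4: -20; Q=5: -8; Q=6: -17.
Profit is maximized at Q = 5. AVC there is 118/5 = $23.60 ≤ P, so producing beats shutting down (which would give -$130).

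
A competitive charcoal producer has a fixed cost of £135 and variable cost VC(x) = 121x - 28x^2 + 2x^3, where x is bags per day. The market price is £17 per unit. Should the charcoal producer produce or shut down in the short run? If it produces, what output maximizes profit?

Strip out fixed cost: VC = 121x - 28x^2 + 2x^3. Then AVC = 121 - 28x + 2x^2 and MC = 121 - 56x + 6x^2.
AVC hits its minimum where MC = AVC, at x = 7, giving min AVC = 121 - 28·7 + 2·7^2 = £23.
P = £17 lies below min AVC = £23; no output level covers variable cost.
Best response: produce nothing and absorb the £135 fixed cost.

Shut down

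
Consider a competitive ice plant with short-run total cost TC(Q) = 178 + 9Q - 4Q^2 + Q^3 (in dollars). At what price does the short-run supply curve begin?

$5 per unit

Short-run supply begins at min AVC. From VC = 9Q - 4Q^2 + Q^3, AVC = 9 - 4Q + Q^2.
dAVC/dQ = -4 + 2Q = 0 gives Q = 2. min AVC = 9 - 4·2 + 2^2 = 5.
So the shutdown price is $5.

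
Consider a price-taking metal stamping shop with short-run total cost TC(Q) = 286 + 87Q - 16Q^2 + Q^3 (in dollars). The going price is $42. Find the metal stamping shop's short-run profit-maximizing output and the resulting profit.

AVC = 87 - 16Q + Q^2 has its minimum $23 at Q = 8; price $42 clears that bar, so the firm operates.
MC = 87 - 32Q + 3Q^2. Setting P = MC and taking the root on the rising branch gives Q* = 9.
TR = 42·9 = 378. TC = 286 + 216 = 502. Profit = 378 − 502 = -$124.
Shutting down would mean losing the fixed cost of $286, so operating at a loss of $124 is better by $162.

Profit = -$124 at Q = 9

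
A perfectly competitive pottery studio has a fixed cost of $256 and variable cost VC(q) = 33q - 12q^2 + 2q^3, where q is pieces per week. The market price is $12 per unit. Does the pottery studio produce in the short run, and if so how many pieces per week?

Shut down

Variable cost is VC = 33q - 12q^2 + 2q^3, so AVC = VC/q = 33 - 12q + 2q^2 and MC = dTC/dq = 33 - 24q + 6q^2.
AVC is minimized where dAVC/dq = -12 + 4q = 0, at q = 3; min AVC = 33 - 12·3 + 2·3^2 = $15.
Since P = $12 < min AVC = $15, price fails to cover variable cost at any output.
Best response: produce nothing and absorb the $256 fixed cost.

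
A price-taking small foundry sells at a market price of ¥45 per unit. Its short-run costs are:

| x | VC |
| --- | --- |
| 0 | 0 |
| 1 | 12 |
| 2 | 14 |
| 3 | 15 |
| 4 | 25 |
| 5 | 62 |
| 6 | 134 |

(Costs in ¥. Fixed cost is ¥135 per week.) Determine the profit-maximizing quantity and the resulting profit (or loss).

x = 5; profit = ¥28

Tabulate TR − TC: x=0: -135; x=1: -102; x=2: -59; x=3: -15; x=4: 20; x=5: 28; x=6: 1.
Profit is maximized at x = 5. AVC there is 62/5 = ¥12.40 ≤ P, so producing beats shutting down (which would give -¥135).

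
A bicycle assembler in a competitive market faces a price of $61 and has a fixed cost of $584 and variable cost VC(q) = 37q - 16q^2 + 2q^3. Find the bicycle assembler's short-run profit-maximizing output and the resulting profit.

Profit = -$296 at q = 6

AVC = 37 - 16q + 2q^2 has its minimum $5 at q = 4; price $61 clears that bar, so the firm operates.
MC = 37 - 32q + 6q^2. Setting P = MC and taking the root on the rising branch gives q* = 6.
TR = 61·6 = 366. TC = 584 + 78 = 662. Profit = 366 − 662 = -$296.
By producing, the firm covers all variable cost plus $288 of fixed cost; shutting down would lose the full $584.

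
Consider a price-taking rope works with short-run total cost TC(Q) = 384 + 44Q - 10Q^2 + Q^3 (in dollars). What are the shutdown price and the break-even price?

Shutdown price = $19; break-even price = $76

AVC = 44 - 10Q + Q^2; minimized at Q = 5, giving min AVC = $19. That is the shutdown price.
ATC = 384/Q + 44 - 10Q + Q^2. Setting dATC/dQ = −384/Q^2 − 10 + 2Q = 0 gives Q = 8 (since 2·8^3 − 10·8^2 = 384).
min ATC = 384/8 + 44 − 10·8 + 8^2 = $76. That is the break-even price.
For $19 ≤ P < $76 the firm produces at a loss; below $19 it shuts down.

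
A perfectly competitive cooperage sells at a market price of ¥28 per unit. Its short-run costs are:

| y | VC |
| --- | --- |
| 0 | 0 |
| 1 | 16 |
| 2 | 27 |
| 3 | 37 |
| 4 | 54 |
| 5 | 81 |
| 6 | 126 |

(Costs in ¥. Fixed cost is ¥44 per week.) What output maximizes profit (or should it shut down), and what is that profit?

y = 5; profit = ¥15

Profit at each row (π = 28y − TC): y=0: -44; y=1: -32; y=2: -15; y=3: 3; y=4: 14; y=5: 15; y=6: -2.
Profit is maximized at y = 5. AVC there is 81/5 = ¥16.20 ≤ P, so producing beats shutting down (which would give -¥44).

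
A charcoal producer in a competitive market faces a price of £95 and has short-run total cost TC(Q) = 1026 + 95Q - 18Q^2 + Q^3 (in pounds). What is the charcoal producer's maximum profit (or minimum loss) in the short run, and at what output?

AVC = 95 - 18Q + Q^2 has its minimum £14 at Q = 9; price £95 clears that bar, so the firm operates.
MC = 95 - 36Q + 3Q^2. Setting P = MC and taking the root on the rising branch gives Q* = 12.
TR = 95·12 = 1140. TC = 1026 + 276 = 1302. Profit = 1140 − 1302 = -£162.
That loss of £162 beats the £1026 the firm would lose by shutting down; producing recovers £864 of fixed cost.

Profit = -£162 at Q = 12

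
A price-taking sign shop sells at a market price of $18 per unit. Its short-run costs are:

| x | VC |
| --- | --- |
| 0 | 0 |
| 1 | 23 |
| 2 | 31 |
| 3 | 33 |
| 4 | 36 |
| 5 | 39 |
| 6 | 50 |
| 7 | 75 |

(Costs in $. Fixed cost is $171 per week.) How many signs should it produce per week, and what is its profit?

x = 6; profit = -$113

Tabulate TR − TC: x=0: -171; x=1: -176; x=2: -166; x=3: -150; x=4: -135; x=5: -120; x=6: -113; x=7: -120.
Profit is maximized at x = 6. AVC there is 50/6 = $8.33 ≤ P, so producing beats shutting down (which would give -$171).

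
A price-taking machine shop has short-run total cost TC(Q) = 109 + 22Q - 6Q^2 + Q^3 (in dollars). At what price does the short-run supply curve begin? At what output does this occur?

$13 per unit, at Q = 3

Short-run supply begins at min AVC. From VC = 22Q - 6Q^2 + Q^3, AVC = 22 - 6Q + Q^2.
At the minimum of AVC, MC = AVC. MC = 22 - 12Q + 3Q^2; setting MC = AVC gives 2Q^2 - 6Q = 0, so Q = 3. min AVC = 13.
For P < $13 the firm produces nothing.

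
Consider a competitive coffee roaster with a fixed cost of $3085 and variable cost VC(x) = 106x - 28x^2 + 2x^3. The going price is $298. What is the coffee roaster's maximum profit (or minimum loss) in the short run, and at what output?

AVC = 106 - 28x + 2x^2; min AVC = $8 at x = 7. Since P = $298 ≥ min AVC, the firm produces.
MC = 106 - 56x + 6x^2. Setting P = MC and taking the root on the rising branch gives x* = 12.
TR = 298·12 = 3576. TC = 3085 + 696 = 3781. Profit = 3576 − 3781 = -$205.
Shutting down would mean losing the fixed cost of $3085, so operating at a loss of $205 is better by $2880.

Profit = -$205 at x = 12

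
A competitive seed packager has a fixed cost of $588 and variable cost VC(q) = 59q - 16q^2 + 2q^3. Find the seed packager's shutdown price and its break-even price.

AVC = 59 - 16q + 2q^2; minimized at q = 4, giving min AVC = $27. That is the shutdown price.
ATC = 588/q + 59 - 16q + 2q^2. Setting dATC/dq = −588/q^2 − 16 + 4q = 0 gives q = 7 (since 4·7^3 − 16·7^2 = 588).
min ATC = 588/7 + 59 − 16·7 + 2·7^2 = $129. That is the break-even price.
For $27 ≤ P < $129 the firm produces at a loss; below $27 it shuts down.

Shutdown price = $27; break-even price = $129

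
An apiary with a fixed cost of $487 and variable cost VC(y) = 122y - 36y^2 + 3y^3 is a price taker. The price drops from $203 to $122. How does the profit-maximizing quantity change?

Output falls from 9 to 8

AVC = 122 - 36y + 3y^2, minimized at y = 6 where min AVC = $14. MC = 122 - 72y + 9y^2.
At P = $203 ≥ min AVC, set P = MC on the rising branch: y = 9.
At P = $122 ≥ min AVC, set P = MC: y = 8. The firm stays open but cuts output.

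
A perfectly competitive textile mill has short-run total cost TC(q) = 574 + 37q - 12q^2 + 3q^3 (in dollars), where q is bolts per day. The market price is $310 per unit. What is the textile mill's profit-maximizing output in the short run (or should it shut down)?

From TC, MC = TC'(q) = 37 - 24q + 9q^2 and AVC = VC/q = 37 - 12q + 3q^2.
The AVC parabola has its vertex at q = 12/6 = 2, where AVC = 37 - 12·2 + 3·2^2 = $25.
Since P = $310 ≥ min AVC = $25, price covers variable cost and the firm should produce.
Solving P = MC: -273 - 24q + 9q^2 = 0 ⇒ q = -13/3 or 7. On the upward-sloping branch, q* = 7.
Check: AVC at q = 7 is $100 ≤ P, so revenue covers variable cost.
Profit = P·q − TC = 310·7 − 1274 = $896.

Produce at q = 7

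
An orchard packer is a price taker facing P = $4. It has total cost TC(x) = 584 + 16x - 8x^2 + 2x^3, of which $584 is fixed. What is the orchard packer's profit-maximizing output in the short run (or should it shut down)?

Shut down

Strip out fixed cost: VC = 16x - 8x^2 + 2x^3. Then AVC = 16 - 8x + 2x^2 and MC = 16 - 16x + 6x^2.
AVC is minimized where dAVC/dx = -8 + 4x = 0, at x = 2; min AVC = 16 - 8·2 + 2·2^2 = $8.
P = $4 lies below min AVC = $8; no output level covers variable cost.
Best response: produce nothing and absorb the $584 fixed cost.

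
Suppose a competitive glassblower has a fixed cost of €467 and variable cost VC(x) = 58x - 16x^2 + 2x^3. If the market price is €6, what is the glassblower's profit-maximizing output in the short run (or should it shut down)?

Shut down

Strip out fixed cost: VC = 58x - 16x^2 + 2x^3. Then AVC = 58 - 16x + 2x^2 and MC = 58 - 32x + 6x^2.
The AVC parabola has its vertex at x = 16/4 = 4, where AVC = 58 - 16·4 + 2·4^2 = €26.
With P < min AVC (€6 < €26), every unit sold adds to the loss.
Shutting down limits the loss to fixed cost, €467.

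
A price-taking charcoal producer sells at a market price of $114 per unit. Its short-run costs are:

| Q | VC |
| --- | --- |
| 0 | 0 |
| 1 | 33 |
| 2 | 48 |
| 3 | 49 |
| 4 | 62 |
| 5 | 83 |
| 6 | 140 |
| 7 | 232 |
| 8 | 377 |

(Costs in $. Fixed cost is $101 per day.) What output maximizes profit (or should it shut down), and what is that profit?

Q = 7; profit = $465

Profit at each row (π = 114Q − TC): Q=0: -101; Q=1: -20; Q=2: 79; Q=3: 192; Q=4: 293; Q=5: 386; Q=6: 443; Q=7: 465; Q=8: 434.
Profit is maximized at Q = 7. AVC there is 232/7 = $33.14 ≤ P, so producing beats shutting down (which would give -$101).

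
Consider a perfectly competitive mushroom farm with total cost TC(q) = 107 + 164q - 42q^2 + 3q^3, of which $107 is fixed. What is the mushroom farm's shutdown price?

The shutdown price is the minimum of AVC. VC = 164q - 42q^2 + 3q^3, so AVC = 164 - 42q + 3q^2.
dAVC/dq = -42 + 6q = 0 gives q = 7. min AVC = 164 - 42·7 + 3·7^2 = 17.
For P < $17 the firm produces nothing.

$17 per unit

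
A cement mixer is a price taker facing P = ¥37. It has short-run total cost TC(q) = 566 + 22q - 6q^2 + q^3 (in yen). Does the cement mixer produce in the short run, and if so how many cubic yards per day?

Variable cost is VC = 22q - 6q^2 + q^3, so AVC = VC/q = 22 - 6q + q^2 and MC = dTC/dq = 22 - 12q + 3q^2.
AVC is minimized where dAVC/dq = -6 + 2q = 0, at q = 3; min AVC = 22 - 6·3 + 3^2 = ¥13.
P = ¥37 exceeds min AVC = ¥13, so the firm stays open.
P = MC gives -15 - 12q + 3q^2 = 0, with roots -1 and 5. Take the larger (rising MC): q* = 5.
Check: AVC at q = 5 is ¥17 ≤ P, so revenue covers variable cost.
Profit = P·q − TC = 37·5 − 651 = -¥466, a loss, but smaller than the ¥566 fixed cost the firm would lose by shutting down.

Produce at q = 5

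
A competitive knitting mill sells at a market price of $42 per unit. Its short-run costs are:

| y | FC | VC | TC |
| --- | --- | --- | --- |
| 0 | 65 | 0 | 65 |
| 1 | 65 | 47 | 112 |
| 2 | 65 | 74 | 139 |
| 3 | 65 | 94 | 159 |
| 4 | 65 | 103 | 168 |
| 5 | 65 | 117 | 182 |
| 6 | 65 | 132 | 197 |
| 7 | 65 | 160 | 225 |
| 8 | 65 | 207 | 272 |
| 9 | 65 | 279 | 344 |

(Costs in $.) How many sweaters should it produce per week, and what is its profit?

Compute π = P·y − TC at each output: y=0: -65; y=1: -70; y=2: -55; y=3: -33; y=4: 0; y=5: 28; y=6: 55; y=7: 69; y=8: 64; y=9: 34.
Profit is maximized at y = 7. AVC there is 160/7 = $22.86 ≤ P, so producing beats shutting down (which would give -$65).

y = 7; profit = $69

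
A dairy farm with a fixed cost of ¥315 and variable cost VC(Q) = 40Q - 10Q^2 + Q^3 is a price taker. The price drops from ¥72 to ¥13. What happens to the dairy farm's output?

MC = 40 - 20Q + 3Q^2; the shutdown threshold is min AVC = ¥15 (at Q = 5).
With P = ¥72 above the shutdown price, P = MC gives Q = 8.
At P = ¥13 < min AVC = ¥15, price no longer covers variable cost at any output, so the firm shuts down: Q = 0.

Output falls from 8 to 0 (the firm shuts down)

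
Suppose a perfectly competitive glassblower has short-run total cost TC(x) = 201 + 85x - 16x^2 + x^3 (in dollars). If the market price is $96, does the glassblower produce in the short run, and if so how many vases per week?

Produce at x = 11

Strip out fixed cost: VC = 85x - 16x^2 + x^3. Then AVC = 85 - 16x + x^2 and MC = 85 - 32x + 3x^2.
AVC is minimized where dAVC/dx = -16 + 2x = 0, at x = 8; min AVC = 85 - 16·8 + 8^2 = $21.
P = $96 exceeds min AVC = $21, so the firm stays open.
Solving P = MC: -11 - 32x + 3x^2 = 0 ⇒ x = -1/3 or 11. On the upward-sloping branch, x* = 11.
Check: AVC at x = 11 is $30 ≤ P, so revenue covers variable cost.
Profit = P·x − TC = 96·11 − 531 = $525.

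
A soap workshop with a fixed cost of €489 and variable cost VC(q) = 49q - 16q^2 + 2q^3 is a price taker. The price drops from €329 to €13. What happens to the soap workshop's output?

Output falls from 10 to 0 (the firm shuts down)

MC = 49 - 32q + 6q^2; the shutdown threshold is min AVC = €17 (at q = 4).
With P = €329 above the shutdown price, P = MC gives q = 10.
At P = €13 < min AVC = €17, price no longer covers variable cost at any output, so the firm shuts down: q = 0.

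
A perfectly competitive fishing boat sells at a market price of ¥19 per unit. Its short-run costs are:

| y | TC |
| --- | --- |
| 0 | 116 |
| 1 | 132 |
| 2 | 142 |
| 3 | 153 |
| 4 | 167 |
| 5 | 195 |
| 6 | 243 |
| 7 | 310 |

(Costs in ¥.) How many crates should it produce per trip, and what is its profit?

Profit at each row (π = 19y − TC): y=0: -116; y=1: -113; y=2: -104; y=3: -96; y=4: -91; y=5: -100; y=6: -129; y=7: -177.
Profit is maximized at y = 4. AVC there is 51/4 = ¥12.75 ≤ P, so producing beats shutting down (which would give -¥116).

y = 4; profit = -¥91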